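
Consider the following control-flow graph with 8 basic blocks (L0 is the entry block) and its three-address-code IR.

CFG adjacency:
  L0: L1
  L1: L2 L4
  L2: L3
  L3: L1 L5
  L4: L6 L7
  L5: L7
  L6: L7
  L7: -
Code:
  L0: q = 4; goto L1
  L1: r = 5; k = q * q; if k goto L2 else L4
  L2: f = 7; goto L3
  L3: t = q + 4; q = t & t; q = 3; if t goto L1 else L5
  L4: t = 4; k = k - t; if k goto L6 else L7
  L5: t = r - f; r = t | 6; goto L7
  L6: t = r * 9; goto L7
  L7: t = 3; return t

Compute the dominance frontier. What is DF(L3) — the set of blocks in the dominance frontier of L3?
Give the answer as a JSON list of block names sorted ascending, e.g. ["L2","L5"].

Answer: ["L1", "L7"]

Analysis:
idom tree: L1←L0 L2←L1 L3←L2 L4←L1 L5←L3 L6←L4 L7←L1
Dom at joins:
  L1: preds {L0,L3}: {L0} ∩ {L0,L1,L2,L3} = {L0}; idom=L0
  L7: preds {L4,L5,L6}: {L0,L1,L4} ∩ {L0,L1,L2,L3,L5} ∩ {L0,L1,L4,L6} = {L0,L1}; idom=L1

DF derivation:
  L1←L0: walk · to L0
  L1←L3: walk L3→L2→L1 to L0
  L7←L4: walk L4 to L1
  L7←L5: walk L5→L3→L2 to L1
  L7←L6: walk L6→L4 to L1
  L0 → ∅
  L1 → {L1}
  L2 → {L1,L7}
  L3 → {L1,L7}
  L4 → {L7}
  L5 → {L7}
  L6 → {L7}
  L7 → ∅

DF(L3) = ["L1", "L7"]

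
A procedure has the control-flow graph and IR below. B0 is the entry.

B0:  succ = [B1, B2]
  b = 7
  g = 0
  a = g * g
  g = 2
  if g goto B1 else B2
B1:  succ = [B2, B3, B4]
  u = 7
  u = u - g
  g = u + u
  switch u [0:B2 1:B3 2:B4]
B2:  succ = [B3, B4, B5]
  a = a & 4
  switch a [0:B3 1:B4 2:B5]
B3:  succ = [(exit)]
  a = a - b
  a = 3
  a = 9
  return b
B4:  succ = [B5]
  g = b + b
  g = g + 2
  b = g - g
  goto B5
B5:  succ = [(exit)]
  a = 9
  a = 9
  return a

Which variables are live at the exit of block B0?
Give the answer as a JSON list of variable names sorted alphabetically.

Block summaries:
  B0: def={a,b,g} ue=∅
  B1: def={g,u} ue={g}
  B2: def={a} ue={a}
  B3: def={a} ue={a,b}
  B4: def={b,g} ue={b}
  B5: def={a} ue=∅

Backward fixpoint:
  B0: in=∅ out={a,b,g}
  B1: in={a,b,g} out={a,b}
  B2: in={a,b} out={a,b}
  B3: in={a,b} out=∅
  B4: in={b} out=∅
  B5: in=∅ out=∅

live-out(B0) = ["a", "b", "g"]

Answer: ["a", "b", "g"]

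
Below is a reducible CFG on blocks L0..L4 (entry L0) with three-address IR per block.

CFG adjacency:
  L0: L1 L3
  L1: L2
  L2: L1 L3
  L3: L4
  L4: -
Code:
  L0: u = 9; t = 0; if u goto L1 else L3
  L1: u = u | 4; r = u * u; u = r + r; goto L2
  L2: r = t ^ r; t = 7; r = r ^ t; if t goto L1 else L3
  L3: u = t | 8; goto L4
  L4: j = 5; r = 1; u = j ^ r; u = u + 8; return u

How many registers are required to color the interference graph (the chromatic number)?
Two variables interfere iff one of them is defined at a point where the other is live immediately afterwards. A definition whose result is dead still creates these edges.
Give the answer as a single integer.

Per-block:
  L0: def={t,u} ue=∅
  L1: def={r,u} ue={u}
  L2: def={r,t} ue={r,t}
  L3: def={u} ue={t}
  L4: def={j,r,u} ue=∅

Live sets:
  L0: in=∅ out={t,u}
  L1: in={t,u} out={r,t,u}
  L2: in={r,t,u} out={t,u}
  L3: in={t} out=∅
  L4: in=∅ out=∅

Conflict graph:
  j: {r}
  r: {j,t,u}
  t: {r,u}
  u: {r,t}

Colouring:
  clique {r,t,u} ⇒ need ≥ 3
  3-colouring: c0={r}  c1={j,t}  c2={u}
  χ = 3

Answer: 3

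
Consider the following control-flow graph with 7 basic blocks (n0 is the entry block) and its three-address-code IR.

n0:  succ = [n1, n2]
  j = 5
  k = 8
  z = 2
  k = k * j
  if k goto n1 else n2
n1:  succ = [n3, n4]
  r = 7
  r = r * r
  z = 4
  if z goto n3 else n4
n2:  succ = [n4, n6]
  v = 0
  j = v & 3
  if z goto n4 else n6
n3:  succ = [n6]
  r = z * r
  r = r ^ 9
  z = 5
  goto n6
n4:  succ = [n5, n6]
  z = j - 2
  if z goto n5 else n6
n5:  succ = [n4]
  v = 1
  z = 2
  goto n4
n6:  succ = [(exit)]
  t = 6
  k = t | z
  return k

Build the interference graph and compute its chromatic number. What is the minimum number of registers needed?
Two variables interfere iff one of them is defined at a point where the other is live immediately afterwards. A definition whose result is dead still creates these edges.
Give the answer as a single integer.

Answer: 3

Derivation:
Per-block:
  n0: def={j,k,z} ue=∅
  n1: def={r,z} ue=∅
  n2: def={j,v} ue={z}
  n3: def={r,z} ue={r,z}
  n4: def={z} ue={j}
  n5: def={v,z} ue=∅
  n6: def={k,t} ue={z}

Backward fixpoint:
  n0 li=∅ lo={j,z}
  n1 li={j} lo={j,r,z}
  n2 li={z} lo={j,z}
  n3 li={r,z} lo={z}
  n4 li={j} lo={j,z}
  n5 li={j} lo={j}
  n6 li={z} lo=∅

Conflict graph:
  j: {k,r,v,z}
  k: {j,z}
  r: {j,z}
  t: {z}
  v: {j,z}
  z: {j,k,r,t,v}

Colouring:
  {j,k,z} pairwise interfere (3-clique) ⇒ χ ≥ 3
  3-colouring: r0={z}  r1={j,t}  r2={k,r,v}
  χ = 3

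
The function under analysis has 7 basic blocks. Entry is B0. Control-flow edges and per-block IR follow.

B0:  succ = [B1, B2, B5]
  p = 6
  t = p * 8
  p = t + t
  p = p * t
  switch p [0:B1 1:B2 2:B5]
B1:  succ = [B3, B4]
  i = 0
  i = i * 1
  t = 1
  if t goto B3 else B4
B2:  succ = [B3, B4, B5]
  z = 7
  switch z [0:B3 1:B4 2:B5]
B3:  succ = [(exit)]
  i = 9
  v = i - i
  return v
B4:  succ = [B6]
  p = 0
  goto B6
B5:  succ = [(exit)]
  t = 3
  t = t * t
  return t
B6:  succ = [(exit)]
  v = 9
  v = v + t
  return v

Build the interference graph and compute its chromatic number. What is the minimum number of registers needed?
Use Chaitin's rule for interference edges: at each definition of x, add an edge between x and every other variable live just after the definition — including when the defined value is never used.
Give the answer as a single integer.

Answer: 2

Derivation:
def/use:
  B0: def={p,t} ue=∅
  B1: def={i,t} ue=∅
  B2: def={z} ue=∅
  B3: def={i,v} ue=∅
  B4: def={p} ue=∅
  B5: def={t} ue=∅
  B6: def={v} ue={t}

Live sets:
  B0 li=∅ lo={t}
  B1 li=∅ lo={t}
  B2 li={t} lo={t}
  B3 li=∅ lo=∅
  B4 li={t} lo={t}
  B5 li=∅ lo=∅
  B6 li={t} lo=∅

Interfere edges:
  i: ∅
  p: {t}
  t: {p,v,z}
  v: {t}
  z: {t}

Colouring:
  {p,t} pairwise interfere (2-clique) ⇒ χ ≥ 2
  assign i→r0 p→r1 t→r0 v→r1 z→r1 — no edge inside a register ⇒ χ ≤ 2
  χ = 2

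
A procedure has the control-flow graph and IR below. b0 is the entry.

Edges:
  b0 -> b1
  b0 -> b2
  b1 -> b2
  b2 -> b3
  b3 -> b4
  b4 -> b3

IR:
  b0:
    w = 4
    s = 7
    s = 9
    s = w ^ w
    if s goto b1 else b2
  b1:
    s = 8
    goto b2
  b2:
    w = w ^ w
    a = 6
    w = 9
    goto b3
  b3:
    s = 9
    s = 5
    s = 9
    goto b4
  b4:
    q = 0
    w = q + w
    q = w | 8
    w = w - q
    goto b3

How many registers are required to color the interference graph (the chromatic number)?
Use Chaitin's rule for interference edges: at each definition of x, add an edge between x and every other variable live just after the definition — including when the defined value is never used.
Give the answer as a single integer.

Block summaries:
  b0: {s,w} / ∅
  b1: {s} / ∅
  b2: {a,w} / {w}
  b3: {s} / ∅
  b4: {q,w} / {w}

Backward fixpoint:
  b0 li=∅ lo={w}
  b1 li={w} lo={w}
  b2 li={w} lo={w}
  b3 li={w} lo={w}
  b4 li={w} lo={w}

Interference:
  a — ∅
  q — {w}
  s — {w}
  w — {q,s}

Colouring:
  {q,w} pairwise interfere (2-clique) ⇒ χ ≥ 2
  2-colouring: c0={a,w}  c1={q,s}
  χ = 2

Answer: 2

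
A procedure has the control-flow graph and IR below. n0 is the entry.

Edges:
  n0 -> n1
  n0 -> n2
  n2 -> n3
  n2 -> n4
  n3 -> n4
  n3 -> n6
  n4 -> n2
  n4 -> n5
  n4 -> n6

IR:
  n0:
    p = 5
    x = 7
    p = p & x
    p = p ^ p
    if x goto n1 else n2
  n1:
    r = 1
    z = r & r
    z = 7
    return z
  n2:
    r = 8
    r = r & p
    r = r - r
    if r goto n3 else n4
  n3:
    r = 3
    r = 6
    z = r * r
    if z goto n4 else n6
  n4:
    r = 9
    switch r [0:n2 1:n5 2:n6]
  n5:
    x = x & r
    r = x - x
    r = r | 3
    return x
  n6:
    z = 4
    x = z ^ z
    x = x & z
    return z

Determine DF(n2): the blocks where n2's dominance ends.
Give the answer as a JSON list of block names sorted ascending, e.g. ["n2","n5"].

Answer: ["n2"]

Analysis:
idom tree: n1←n0 n2←n0 n3←n2 n4←n2 n5←n4 n6←n2
Dom at joins:
  n2: preds {n0,n4}: {n0} ∩ {n0,n2,n4} = {n0}; idom=n0
  n4: preds {n2,n3}: {n0,n2} ∩ {n0,n2,n3} = {n0,n2}; idom=n2
  n6: preds {n3,n4}: {n0,n2,n3} ∩ {n0,n2,n4} = {n0,n2}; idom=n2

Frontier:
  join n2 pred n0: · stop@n0
  join n2 pred n4: n4→n2 stop@n0
  join n4 pred n2: · stop@n2
  join n4 pred n3: n3 stop@n2
  join n6 pred n3: n3 stop@n2
  join n6 pred n4: n4 stop@n2
  DF(n0)=∅
  DF(n1)=∅
  DF(n2)={n2}
  DF(n3)={n4,n6}
  DF(n4)={n2,n6}
  DF(n5)=∅
  DF(n6)=∅

DF(n2) = ["n2"]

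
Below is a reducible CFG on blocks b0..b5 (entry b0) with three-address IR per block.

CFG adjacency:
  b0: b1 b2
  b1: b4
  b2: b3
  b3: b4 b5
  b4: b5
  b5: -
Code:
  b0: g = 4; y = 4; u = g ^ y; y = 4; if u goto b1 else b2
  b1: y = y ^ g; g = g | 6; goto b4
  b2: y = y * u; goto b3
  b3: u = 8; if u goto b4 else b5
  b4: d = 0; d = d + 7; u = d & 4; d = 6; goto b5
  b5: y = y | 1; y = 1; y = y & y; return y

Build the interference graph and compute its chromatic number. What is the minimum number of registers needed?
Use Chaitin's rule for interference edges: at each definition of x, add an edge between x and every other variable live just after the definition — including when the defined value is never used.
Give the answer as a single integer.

Block summaries:
  b0: {g,u,y} / ∅
  b1: {g,y} / {g,y}
  b2: {y} / {u,y}
  b3: {u} / ∅
  b4: {d,u} / ∅
  b5: {y} / {y}

Live sets:
  b0: in=∅ out={g,u,y}
  b1: in={g,y} out={y}
  b2: in={u,y} out={y}
  b3: in={y} out={y}
  b4: in={y} out={y}
  b5: in={y} out=∅

Interference:
  d: {y}
  g: {u,y}
  u: {g,y}
  y: {d,g,u}

Chromatic number:
  clique {g,u,y} ⇒ need ≥ 3
  assign d→c1 g→c1 u→c2 y→c0 — no edge inside a register ⇒ χ ≤ 3
  χ = 3

Answer: 3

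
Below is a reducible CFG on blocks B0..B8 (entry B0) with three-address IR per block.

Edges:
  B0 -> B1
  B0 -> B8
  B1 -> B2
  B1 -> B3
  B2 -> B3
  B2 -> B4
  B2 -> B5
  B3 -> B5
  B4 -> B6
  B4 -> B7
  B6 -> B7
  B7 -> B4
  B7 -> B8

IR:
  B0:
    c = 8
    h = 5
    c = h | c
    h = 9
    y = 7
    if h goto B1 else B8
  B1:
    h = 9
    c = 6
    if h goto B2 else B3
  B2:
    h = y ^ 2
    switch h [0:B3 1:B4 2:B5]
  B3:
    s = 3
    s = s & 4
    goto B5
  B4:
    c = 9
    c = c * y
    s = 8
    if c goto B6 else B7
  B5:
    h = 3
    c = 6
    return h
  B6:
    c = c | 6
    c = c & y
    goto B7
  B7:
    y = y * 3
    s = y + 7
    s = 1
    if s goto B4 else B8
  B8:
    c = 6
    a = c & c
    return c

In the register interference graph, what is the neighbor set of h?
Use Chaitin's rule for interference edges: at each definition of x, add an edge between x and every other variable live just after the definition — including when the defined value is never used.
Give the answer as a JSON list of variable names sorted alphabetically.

Block summaries:
  B0: def={c,h,y} ue=∅
  B1: def={c,h} ue=∅
  B2: def={h} ue={y}
  B3: def={s} ue=∅
  B4: def={c,s} ue={y}
  B5: def={c,h} ue=∅
  B6: def={c} ue={c,y}
  B7: def={s,y} ue={y}
  B8: def={a,c} ue=∅

Backward fixpoint:
  B0 li=∅ lo={y}
  B1 li={y} lo={y}
  B2 li={y} lo={y}
  B3 li=∅ lo=∅
  B4 li={y} lo={c,y}
  B5 li=∅ lo=∅
  B6 li={c,y} lo={y}
  B7 li={y} lo={y}
  B8 li=∅ lo=∅

Conflict graph:
  a — {c}
  c — {a,h,s,y}
  h — {c,y}
  s — {c,y}
  y — {c,h,s}

N(h) = ["c", "y"]

Answer: ["c", "y"]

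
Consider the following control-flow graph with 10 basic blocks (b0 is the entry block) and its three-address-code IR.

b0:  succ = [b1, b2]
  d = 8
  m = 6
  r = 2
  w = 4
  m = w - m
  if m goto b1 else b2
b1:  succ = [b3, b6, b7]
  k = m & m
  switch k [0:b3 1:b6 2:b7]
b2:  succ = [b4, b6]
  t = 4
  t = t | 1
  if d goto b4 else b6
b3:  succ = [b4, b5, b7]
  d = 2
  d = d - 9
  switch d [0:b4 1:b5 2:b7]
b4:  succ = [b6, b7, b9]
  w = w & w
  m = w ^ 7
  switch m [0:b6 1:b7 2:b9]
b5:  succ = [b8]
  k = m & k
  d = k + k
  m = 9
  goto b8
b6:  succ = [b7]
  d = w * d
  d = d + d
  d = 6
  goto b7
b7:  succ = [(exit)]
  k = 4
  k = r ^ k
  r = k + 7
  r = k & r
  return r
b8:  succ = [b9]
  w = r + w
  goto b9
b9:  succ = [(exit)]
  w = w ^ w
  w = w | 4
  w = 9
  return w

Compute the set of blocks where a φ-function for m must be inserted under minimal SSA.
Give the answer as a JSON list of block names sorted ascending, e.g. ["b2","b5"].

Answer: ["b6", "b7", "b9"]

Working:
idom tree: b1←b0 b2←b0 b3←b1 b4←b0 b5←b3 b6←b0 b7←b0 b8←b5 b9←b0
Join-block Dom:
  b4: preds {b2,b3}: {b0,b2} ∩ {b0,b1,b3} = {b0}; idom=b0
  b6: preds {b1,b2,b4}: {b0,b1} ∩ {b0,b2} ∩ {b0,b4} = {b0}; idom=b0
  b7: preds {b1,b3,b4,b6}: {b0,b1} ∩ {b0,b1,b3} ∩ {b0,b4} ∩ {b0,b6} = {b0}; idom=b0
  b9: preds {b4,b8}: {b0,b4} ∩ {b0,b1,b3,b5,b8} = {b0}; idom=b0

DF derivation:
  join b4 pred b2: b2 stop@b0
  join b4 pred b3: b3→b1 stop@b0
  join b6 pred b1: b1 stop@b0
  join b6 pred b2: b2 stop@b0
  join b6 pred b4: b4 stop@b0
  join b7 pred b1: b1 stop@b0
  join b7 pred b3: b3→b1 stop@b0
  join b7 pred b4: b4 stop@b0
  join b7 pred b6: b6 stop@b0
  join b9 pred b4: b4 stop@b0
  join b9 pred b8: b8→b5→b3→b1 stop@b0
  b0: DF=∅
  b1: DF={b4,b6,b7,b9}
  b2: DF={b4,b6}
  b3: DF={b4,b7,b9}
  b4: DF={b6,b7,b9}
  b5: DF={b9}
  b6: DF={b7}
  b7: DF=∅
  b8: DF={b9}
  b9: DF=∅

φ for m: defs {b0,b4,b5}
  DF⁺ = {b6,b7,b9}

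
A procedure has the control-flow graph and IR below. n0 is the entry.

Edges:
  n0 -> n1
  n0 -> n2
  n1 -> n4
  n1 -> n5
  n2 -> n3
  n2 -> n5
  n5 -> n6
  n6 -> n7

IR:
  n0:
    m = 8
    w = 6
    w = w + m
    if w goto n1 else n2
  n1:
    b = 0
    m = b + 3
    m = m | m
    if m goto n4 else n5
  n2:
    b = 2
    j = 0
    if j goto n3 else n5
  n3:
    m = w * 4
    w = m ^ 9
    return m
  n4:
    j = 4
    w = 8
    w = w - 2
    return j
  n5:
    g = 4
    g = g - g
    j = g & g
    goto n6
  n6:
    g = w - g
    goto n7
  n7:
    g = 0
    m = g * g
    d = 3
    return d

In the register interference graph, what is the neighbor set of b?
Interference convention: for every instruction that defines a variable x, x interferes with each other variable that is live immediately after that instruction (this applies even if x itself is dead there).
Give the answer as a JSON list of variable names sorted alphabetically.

def/use:
  n0: {m,w} / ∅
  n1: {b,m} / ∅
  n2: {b,j} / ∅
  n3: {m,w} / {w}
  n4: {j,w} / ∅
  n5: {g,j} / ∅
  n6: {g} / {g,w}
  n7: {d,g,m} / ∅

Liveness:
  n0 li=∅ lo={w}
  n1 li={w} lo={w}
  n2 li={w} lo={w}
  n3 li={w} lo=∅
  n4 li=∅ lo=∅
  n5 li={w} lo={g,w}
  n6 li={g,w} lo=∅
  n7 li=∅ lo=∅

Interference:
  b↔{w}
  d↔∅
  g↔{j,w}
  j↔{g,w}
  m↔{w}
  w↔{b,g,j,m}

N(b) = ["w"]

Answer: ["w"]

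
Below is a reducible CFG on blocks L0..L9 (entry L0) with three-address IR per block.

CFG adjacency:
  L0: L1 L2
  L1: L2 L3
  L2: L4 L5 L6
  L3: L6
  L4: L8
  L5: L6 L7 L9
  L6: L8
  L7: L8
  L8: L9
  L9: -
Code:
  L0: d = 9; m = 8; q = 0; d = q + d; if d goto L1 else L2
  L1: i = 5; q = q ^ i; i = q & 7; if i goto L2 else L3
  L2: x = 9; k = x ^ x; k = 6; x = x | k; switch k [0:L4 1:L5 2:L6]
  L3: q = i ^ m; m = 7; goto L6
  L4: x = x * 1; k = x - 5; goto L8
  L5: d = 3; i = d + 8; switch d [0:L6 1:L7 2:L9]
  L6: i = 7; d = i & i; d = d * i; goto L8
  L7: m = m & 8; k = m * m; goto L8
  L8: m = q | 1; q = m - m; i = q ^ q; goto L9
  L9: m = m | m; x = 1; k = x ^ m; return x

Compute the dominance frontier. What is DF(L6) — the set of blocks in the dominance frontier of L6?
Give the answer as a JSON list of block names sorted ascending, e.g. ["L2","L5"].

idom tree: L1←L0 L2←L0 L3←L1 L4←L2 L5←L2 L6←L0 L7←L5 L8←L0 L9←L0
Dom∩ at merges:
  L2: preds {L0,L1}: {L0} ∩ {L0,L1} = {L0}; idom=L0
  L6: preds {L2,L3,L5}: {L0,L2} ∩ {L0,L1,L3} ∩ {L0,L2,L5} = {L0}; idom=L0
  L8: preds {L4,L6,L7}: {L0,L2,L4} ∩ {L0,L6} ∩ {L0,L2,L5,L7} = {L0}; idom=L0
  L9: preds {L5,L8}: {L0,L2,L5} ∩ {L0,L8} = {L0}; idom=L0

Frontier:
  L2←L0: walk · to L0
  L2←L1: walk L1 to L0
  L6←L2: walk L2 to L0
  L6←L3: walk L3→L1 to L0
  L6←L5: walk L5→L2 to L0
  L8←L4: walk L4→L2 to L0
  L8←L6: walk L6 to L0
  L8←L7: walk L7→L5→L2 to L0
  L9←L5: walk L5→L2 to L0
  L9←L8: walk L8 to L0
  L0: DF=∅
  L1: DF={L2,L6}
  L2: DF={L6,L8,L9}
  L3: DF={L6}
  L4: DF={L8}
  L5: DF={L6,L8,L9}
  L6: DF={L8}
  L7: DF={L8}
  L8: DF={L9}
  L9: DF=∅

DF(L6) = ["L8"]

Answer: ["L8"]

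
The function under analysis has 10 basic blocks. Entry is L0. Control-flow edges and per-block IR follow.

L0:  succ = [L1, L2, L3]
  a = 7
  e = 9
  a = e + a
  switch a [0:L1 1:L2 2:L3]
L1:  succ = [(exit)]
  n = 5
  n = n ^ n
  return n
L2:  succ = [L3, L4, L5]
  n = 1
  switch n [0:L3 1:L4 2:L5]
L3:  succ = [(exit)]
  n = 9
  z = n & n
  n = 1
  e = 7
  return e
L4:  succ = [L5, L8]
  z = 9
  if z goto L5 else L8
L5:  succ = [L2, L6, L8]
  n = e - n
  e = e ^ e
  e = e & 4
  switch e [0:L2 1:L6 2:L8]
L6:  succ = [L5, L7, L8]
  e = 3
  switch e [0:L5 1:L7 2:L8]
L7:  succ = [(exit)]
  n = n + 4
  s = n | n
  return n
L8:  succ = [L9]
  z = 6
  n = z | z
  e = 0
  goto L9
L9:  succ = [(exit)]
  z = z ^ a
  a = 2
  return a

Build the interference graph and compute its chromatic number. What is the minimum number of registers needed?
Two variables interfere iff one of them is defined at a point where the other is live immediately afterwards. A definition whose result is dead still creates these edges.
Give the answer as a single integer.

Per-block:
  L0: def={a,e} ue=∅
  L1: def={n} ue=∅
  L2: def={n} ue=∅
  L3: def={e,n,z} ue=∅
  L4: def={z} ue=∅
  L5: def={e,n} ue={e,n}
  L6: def={e} ue=∅
  L7: def={n,s} ue={n}
  L8: def={e,n,z} ue=∅
  L9: def={a,z} ue={a,z}

Liveness:
  L0 li=∅ lo={a,e}
  L1 li=∅ lo=∅
  L2 li={a,e} lo={a,e,n}
  L3 li=∅ lo=∅
  L4 li={a,e,n} lo={a,e,n}
  L5 li={a,e,n} lo={a,e,n}
  L6 li={a,n} lo={a,e,n}
  L7 li={n} lo=∅
  L8 li={a} lo={a,z}
  L9 li={a,z} lo=∅

Interference:
  a: {e,n,z}
  e: {a,n,z}
  n: {a,e,s,z}
  s: {n}
  z: {a,e,n}

Colouring:
  {a,e,n,z} pairwise interfere (4-clique) ⇒ χ ≥ 4
  4-colouring: r0={n}  r1={a,s}  r2={e}  r3={z}
  χ = 4

Answer: 4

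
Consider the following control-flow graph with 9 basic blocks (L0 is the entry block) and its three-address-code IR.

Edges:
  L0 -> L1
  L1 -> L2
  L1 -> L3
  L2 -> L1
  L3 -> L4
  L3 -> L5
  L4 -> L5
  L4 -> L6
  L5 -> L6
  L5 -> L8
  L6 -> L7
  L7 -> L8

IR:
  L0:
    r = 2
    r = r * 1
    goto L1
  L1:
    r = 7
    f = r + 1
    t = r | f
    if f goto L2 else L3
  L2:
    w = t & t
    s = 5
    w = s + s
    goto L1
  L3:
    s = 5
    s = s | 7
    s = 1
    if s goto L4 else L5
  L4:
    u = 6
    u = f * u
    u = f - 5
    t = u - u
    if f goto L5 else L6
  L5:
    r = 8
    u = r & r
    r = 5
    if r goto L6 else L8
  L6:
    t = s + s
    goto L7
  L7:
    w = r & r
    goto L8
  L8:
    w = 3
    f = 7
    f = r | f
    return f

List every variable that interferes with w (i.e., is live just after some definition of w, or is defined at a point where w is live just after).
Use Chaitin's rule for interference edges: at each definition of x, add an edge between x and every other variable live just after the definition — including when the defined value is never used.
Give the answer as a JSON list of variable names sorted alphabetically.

Per-block:
  L0: def={r} ue=∅
  L1: def={f,r,t} ue=∅
  L2: def={s,w} ue={t}
  L3: def={s} ue=∅
  L4: def={t,u} ue={f}
  L5: def={r,u} ue=∅
  L6: def={t} ue={s}
  L7: def={w} ue={r}
  L8: def={f,w} ue={r}

Liveness:
  live L0: ∅→∅
  live L1: ∅→{f,r,t}
  live L2: {t}→∅
  live L3: {f,r}→{f,r,s}
  live L4: {f,r,s}→{r,s}
  live L5: {s}→{r,s}
  live L6: {r,s}→{r}
  live L7: {r}→{r}
  live L8: {r}→∅

Interfere edges:
  f: {r,s,t,u}
  r: {f,s,t,u,w}
  s: {f,r,t,u}
  t: {f,r,s}
  u: {f,r,s}
  w: {r}

N(w) = ["r"]

Answer: ["r"]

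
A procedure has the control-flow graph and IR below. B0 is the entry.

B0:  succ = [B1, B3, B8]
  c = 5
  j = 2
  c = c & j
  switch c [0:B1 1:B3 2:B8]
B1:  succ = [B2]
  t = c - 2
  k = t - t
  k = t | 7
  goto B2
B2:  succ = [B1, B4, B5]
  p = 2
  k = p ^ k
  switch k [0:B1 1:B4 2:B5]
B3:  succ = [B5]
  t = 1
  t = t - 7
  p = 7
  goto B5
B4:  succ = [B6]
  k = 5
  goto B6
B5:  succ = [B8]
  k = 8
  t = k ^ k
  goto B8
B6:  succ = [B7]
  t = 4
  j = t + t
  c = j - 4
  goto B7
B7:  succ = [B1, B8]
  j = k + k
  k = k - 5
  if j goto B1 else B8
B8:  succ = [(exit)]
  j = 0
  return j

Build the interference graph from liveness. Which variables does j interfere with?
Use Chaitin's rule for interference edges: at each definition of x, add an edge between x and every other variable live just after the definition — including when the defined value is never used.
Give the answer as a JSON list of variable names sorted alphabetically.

def/use:
  B0: {c,j} / ∅
  B1: {k,t} / {c}
  B2: {k,p} / {k}
  B3: {p,t} / ∅
  B4: {k} / ∅
  B5: {k,t} / ∅
  B6: {c,j,t} / ∅
  B7: {j,k} / {k}
  B8: {j} / ∅

Backward fixpoint:
  live B0: ∅→{c}
  live B1: {c}→{c,k}
  live B2: {c,k}→{c}
  live B3: ∅→∅
  live B4: ∅→{k}
  live B5: ∅→∅
  live B6: {k}→{c,k}
  live B7: {c,k}→{c}
  live B8: ∅→∅

Interference:
  c — {j,k,p,t}
  j — {c,k}
  k — {c,j,p,t}
  p — {c,k}
  t — {c,k}

N(j) = ["c", "k"]

Answer: ["c", "k"]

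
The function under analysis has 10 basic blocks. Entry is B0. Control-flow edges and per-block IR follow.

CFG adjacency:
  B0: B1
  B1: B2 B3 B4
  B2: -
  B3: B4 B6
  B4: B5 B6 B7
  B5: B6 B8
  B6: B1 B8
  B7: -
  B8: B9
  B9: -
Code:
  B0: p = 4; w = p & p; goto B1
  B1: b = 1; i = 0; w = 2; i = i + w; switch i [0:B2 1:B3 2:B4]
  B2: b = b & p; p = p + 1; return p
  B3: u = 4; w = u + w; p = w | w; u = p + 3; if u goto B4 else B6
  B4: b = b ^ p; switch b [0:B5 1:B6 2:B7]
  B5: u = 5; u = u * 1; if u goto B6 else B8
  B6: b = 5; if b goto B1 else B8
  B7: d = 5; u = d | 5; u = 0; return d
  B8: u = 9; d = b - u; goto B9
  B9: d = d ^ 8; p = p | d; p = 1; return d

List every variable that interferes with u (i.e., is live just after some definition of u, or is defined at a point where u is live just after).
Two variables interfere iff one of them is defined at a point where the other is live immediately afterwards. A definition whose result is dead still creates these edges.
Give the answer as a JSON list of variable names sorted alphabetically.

Per-block:
  B0: def={p,w} ue=∅
  B1: def={b,i,w} ue=∅
  B2: def={b,p} ue={b,p}
  B3: def={p,u,w} ue={w}
  B4: def={b} ue={b,p}
  B5: def={u} ue=∅
  B6: def={b} ue=∅
  B7: def={d,u} ue=∅
  B8: def={d,u} ue={b}
  B9: def={d,p} ue={d,p}

Liveness:
  live B0: ∅→{p}
  live B1: {p}→{b,p,w}
  live B2: {b,p}→∅
  live B3: {b,w}→{b,p}
  live B4: {b,p}→{b,p}
  live B5: {b,p}→{b,p}
  live B6: {p}→{b,p}
  live B7: ∅→∅
  live B8: {b,p}→{d,p}
  live B9: {d,p}→∅

Interference:
  b — {i,p,u,w}
  d — {p,u}
  i — {b,p,w}
  p — {b,d,i,u,w}
  u — {b,d,p,w}
  w — {b,i,p,u}

N(u) = ["b", "d", "p", "w"]

Answer: ["b", "d", "p", "w"]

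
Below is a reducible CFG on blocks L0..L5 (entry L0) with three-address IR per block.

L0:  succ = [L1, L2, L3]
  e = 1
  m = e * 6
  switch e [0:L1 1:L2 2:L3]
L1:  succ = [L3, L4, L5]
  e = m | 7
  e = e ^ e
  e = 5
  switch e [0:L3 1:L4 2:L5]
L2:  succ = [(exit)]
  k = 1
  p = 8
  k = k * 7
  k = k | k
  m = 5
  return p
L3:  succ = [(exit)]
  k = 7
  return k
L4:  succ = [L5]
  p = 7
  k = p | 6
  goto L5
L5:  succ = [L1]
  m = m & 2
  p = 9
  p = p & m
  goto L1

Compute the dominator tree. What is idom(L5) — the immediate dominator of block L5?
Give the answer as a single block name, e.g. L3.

idom tree: L1←L0 L2←L0 L3←L0 L4←L1 L5←L1
Join-block Dom:
  L1: preds {L0,L5}: {L0} ∩ {L0,L1,L5} = {L0}; idom=L0
  L3: preds {L0,L1}: {L0} ∩ {L0,L1} = {L0}; idom=L0
  L5: preds {L1,L4}: {L0,L1} ∩ {L0,L1,L4} = {L0,L1}; idom=L1

idom(L5) = L1

Answer: L1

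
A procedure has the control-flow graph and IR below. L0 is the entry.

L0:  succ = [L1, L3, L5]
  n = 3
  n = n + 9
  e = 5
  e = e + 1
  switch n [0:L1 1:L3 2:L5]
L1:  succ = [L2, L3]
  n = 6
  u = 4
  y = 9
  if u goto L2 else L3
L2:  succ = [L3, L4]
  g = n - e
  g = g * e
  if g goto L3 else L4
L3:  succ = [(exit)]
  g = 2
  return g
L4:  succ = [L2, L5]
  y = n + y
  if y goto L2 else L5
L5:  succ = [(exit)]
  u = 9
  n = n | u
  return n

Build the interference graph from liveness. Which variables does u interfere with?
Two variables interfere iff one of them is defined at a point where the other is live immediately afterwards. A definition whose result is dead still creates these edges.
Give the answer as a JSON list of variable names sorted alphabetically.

Per-block:
  L0: {e,n} / ∅
  L1: {n,u,y} / ∅
  L2: {g} / {e,n}
  L3: {g} / ∅
  L4: {y} / {n,y}
  L5: {n,u} / {n}

Live sets:
  live L0: ∅→{e,n}
  live L1: {e}→{e,n,y}
  live L2: {e,n,y}→{e,n,y}
  live L3: ∅→∅
  live L4: {e,n,y}→{e,n,y}
  live L5: {n}→∅

Interfere edges:
  e↔{g,n,u,y}
  g↔{e,n,y}
  n↔{e,g,u,y}
  u↔{e,n,y}
  y↔{e,g,n,u}

N(u) = ["e", "n", "y"]

Answer: ["e", "n", "y"]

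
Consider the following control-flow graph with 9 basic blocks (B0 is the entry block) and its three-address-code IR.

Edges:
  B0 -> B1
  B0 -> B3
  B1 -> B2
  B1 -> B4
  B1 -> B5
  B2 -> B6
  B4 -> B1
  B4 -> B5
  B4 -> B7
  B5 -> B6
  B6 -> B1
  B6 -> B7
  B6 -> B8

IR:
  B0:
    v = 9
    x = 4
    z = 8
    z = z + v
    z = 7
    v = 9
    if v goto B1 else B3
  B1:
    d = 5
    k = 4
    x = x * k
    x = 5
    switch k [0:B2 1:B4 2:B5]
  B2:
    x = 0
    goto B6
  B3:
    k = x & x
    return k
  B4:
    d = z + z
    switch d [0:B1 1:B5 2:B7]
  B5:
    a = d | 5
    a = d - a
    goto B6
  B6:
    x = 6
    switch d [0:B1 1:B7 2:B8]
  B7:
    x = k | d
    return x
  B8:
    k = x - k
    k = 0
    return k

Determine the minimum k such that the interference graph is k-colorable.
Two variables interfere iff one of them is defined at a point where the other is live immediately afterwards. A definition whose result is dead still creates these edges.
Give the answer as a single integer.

Answer: 4

Analysis:
def/use:
  B0: {v,x,z} / ∅
  B1: {d,k,x} / {x}
  B2: {x} / ∅
  B3: {k} / {x}
  B4: {d} / {z}
  B5: {a} / {d}
  B6: {x} / {d}
  B7: {x} / {d,k}
  B8: {k} / {k,x}

Liveness:
  live B0: ∅→{x,z}
  live B1: {x,z}→{d,k,x,z}
  live B2: {d,k,z}→{d,k,z}
  live B3: {x}→∅
  live B4: {k,x,z}→{d,k,x,z}
  live B5: {d,k,z}→{d,k,z}
  live B6: {d,k,z}→{d,k,x,z}
  live B7: {d,k}→∅
  live B8: {k,x}→∅

Interfere edges:
  a: {d,k,z}
  d: {a,k,x,z}
  k: {a,d,x,z}
  v: {x,z}
  x: {d,k,v,z}
  z: {a,d,k,v,x}

Colouring:
  clique {a,d,k,z} ⇒ need ≥ 4
  4-colouring: r0={z}  r1={d,v}  r2={k}  r3={a,x}
  χ = 4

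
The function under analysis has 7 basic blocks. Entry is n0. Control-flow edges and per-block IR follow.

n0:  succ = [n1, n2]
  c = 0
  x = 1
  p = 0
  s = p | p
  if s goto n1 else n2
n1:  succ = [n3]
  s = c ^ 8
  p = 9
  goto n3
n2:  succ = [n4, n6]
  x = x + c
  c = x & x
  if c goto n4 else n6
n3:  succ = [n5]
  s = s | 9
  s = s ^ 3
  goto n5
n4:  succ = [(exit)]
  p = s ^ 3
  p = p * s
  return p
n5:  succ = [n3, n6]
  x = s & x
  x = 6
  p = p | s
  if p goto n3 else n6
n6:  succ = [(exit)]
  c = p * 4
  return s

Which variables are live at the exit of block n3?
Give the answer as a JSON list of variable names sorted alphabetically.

Answer: ["p", "s", "x"]

Analysis:
def/use:
  n0: def={c,p,s,x} ue=∅
  n1: def={p,s} ue={c}
  n2: def={c,x} ue={c,x}
  n3: def={s} ue={s}
  n4: def={p} ue={s}
  n5: def={p,x} ue={p,s,x}
  n6: def={c} ue={p,s}

Backward fixpoint:
  n0: in=∅ out={c,p,s,x}
  n1: in={c,x} out={p,s,x}
  n2: in={c,p,s,x} out={p,s}
  n3: in={p,s,x} out={p,s,x}
  n4: in={s} out=∅
  n5: in={p,s,x} out={p,s,x}
  n6: in={p,s} out=∅

live-out(n3) = ["p", "s", "x"]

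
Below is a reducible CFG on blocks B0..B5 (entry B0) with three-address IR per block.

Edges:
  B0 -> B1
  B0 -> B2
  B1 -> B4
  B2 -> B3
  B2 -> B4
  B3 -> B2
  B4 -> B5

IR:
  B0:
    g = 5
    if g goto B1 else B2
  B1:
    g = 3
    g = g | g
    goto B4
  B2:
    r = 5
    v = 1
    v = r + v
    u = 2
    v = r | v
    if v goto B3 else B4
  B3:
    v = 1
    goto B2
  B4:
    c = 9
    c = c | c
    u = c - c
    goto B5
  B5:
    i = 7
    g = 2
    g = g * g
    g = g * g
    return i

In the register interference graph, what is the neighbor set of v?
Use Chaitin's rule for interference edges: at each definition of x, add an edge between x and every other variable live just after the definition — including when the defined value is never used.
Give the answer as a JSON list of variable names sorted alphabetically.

Block summaries:
  B0: {g} / ∅
  B1: {g} / ∅
  B2: {r,u,v} / ∅
  B3: {v} / ∅
  B4: {c,u} / ∅
  B5: {g,i} / ∅

Backward fixpoint:
  B0 li=∅ lo=∅
  B1 li=∅ lo=∅
  B2 li=∅ lo=∅
  B3 li=∅ lo=∅
  B4 li=∅ lo=∅
  B5 li=∅ lo=∅

Interfere edges:
  c: ∅
  g: {i}
  i: {g}
  r: {u,v}
  u: {r,v}
  v: {r,u}

N(v) = ["r", "u"]

Answer: ["r", "u"]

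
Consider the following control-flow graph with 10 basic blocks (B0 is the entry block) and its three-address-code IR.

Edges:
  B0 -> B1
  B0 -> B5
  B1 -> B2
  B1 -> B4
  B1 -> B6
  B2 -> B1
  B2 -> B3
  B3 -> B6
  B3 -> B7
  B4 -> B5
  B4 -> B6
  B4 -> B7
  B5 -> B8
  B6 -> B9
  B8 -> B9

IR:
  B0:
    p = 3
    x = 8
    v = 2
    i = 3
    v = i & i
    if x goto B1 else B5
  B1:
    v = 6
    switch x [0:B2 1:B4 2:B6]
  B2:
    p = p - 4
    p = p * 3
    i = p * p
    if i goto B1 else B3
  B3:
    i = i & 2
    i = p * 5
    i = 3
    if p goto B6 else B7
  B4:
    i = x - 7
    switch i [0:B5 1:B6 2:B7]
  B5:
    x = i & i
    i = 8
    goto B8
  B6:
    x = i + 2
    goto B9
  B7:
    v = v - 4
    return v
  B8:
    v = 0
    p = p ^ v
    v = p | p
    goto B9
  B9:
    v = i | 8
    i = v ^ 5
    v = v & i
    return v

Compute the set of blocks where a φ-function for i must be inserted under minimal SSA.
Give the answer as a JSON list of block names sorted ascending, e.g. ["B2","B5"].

Answer: ["B1", "B5", "B6", "B7", "B9"]

Working:
idom tree: B1←B0 B2←B1 B3←B2 B4←B1 B5←B0 B6←B1 B7←B1 B8←B5 B9←B0
Join-block Dom:
  B1: preds {B0,B2}: {B0} ∩ {B0,B1,B2} = {B0}; idom=B0
  B5: preds {B0,B4}: {B0} ∩ {B0,B1,B4} = {B0}; idom=B0
  B6: preds {B1,B3,B4}: {B0,B1} ∩ {B0,B1,B2,B3} ∩ {B0,B1,B4} = {B0,B1}; idom=B1
  B7: preds {B3,B4}: {B0,B1,B2,B3} ∩ {B0,B1,B4} = {B0,B1}; idom=B1
  B9: preds {B6,B8}: {B0,B1,B6} ∩ {B0,B5,B8} = {B0}; idom=B0

DF derivation:
  join B1 pred B0: · stop@B0
  join B1 pred B2: B2→B1 stop@B0
  join B5 pred B0: · stop@B0
  join B5 pred B4: B4→B1 stop@B0
  join B6 pred B1: · stop@B1
  join B6 pred B3: B3→B2 stop@B1
  join B6 pred B4: B4 stop@B1
  join B7 pred B3: B3→B2 stop@B1
  join B7 pred B4: B4 stop@B1
  join B9 pred B6: B6→B1 stop@B0
  join B9 pred B8: B8→B5 stop@B0
  B0 → ∅
  B1 → {B1,B5,B9}
  B2 → {B1,B6,B7}
  B3 → {B6,B7}
  B4 → {B5,B6,B7}
  B5 → {B9}
  B6 → {B9}
  B7 → ∅
  B8 → {B9}
  B9 → ∅

φ for i: defs {B0,B2,B3,B4,B5,B9}
  DF⁺ = {B1,B5,B6,B7,B9}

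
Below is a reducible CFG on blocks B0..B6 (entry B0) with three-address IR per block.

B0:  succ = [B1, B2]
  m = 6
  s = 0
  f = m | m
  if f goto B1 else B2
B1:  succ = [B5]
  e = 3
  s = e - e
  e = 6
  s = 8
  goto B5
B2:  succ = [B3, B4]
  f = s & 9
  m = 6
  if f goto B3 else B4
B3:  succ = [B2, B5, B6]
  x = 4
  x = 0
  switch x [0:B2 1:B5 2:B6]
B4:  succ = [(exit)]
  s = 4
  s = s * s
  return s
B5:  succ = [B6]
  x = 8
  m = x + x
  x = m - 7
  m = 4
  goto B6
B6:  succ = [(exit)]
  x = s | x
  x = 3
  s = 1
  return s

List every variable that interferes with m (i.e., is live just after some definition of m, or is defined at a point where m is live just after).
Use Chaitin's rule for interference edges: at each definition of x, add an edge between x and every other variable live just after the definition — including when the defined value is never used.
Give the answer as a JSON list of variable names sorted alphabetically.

Answer: ["f", "s", "x"]

Working:
Block summaries:
  B0: {f,m,s} / ∅
  B1: {e,s} / ∅
  B2: {f,m} / {s}
  B3: {x} / ∅
  B4: {s} / ∅
  B5: {m,x} / ∅
  B6: {s,x} / {s,x}

Liveness:
  live B0: ∅→{s}
  live B1: ∅→{s}
  live B2: {s}→{s}
  live B3: {s}→{s,x}
  live B4: ∅→∅
  live B5: {s}→{s,x}
  live B6: {s,x}→∅

Interference:
  e: ∅
  f: {m,s}
  m: {f,s,x}
  s: {f,m,x}
  x: {m,s}

N(m) = ["f", "s", "x"]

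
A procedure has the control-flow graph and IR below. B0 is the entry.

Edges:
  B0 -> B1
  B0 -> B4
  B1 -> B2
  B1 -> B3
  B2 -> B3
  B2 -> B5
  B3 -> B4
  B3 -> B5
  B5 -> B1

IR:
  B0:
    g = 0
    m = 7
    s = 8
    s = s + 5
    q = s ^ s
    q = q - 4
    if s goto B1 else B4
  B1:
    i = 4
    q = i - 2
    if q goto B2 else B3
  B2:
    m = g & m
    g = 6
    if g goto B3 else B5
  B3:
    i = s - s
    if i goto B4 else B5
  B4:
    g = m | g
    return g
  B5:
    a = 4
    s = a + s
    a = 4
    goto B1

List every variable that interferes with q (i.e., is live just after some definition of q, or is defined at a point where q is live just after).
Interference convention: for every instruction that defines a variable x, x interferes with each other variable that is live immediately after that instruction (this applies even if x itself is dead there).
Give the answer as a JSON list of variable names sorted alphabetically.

Block summaries:
  B0: {g,m,q,s} / ∅
  B1: {i,q} / ∅
  B2: {g,m} / {g,m}
  B3: {i} / {s}
  B4: {g} / {g,m}
  B5: {a,s} / {s}

Live sets:
  B0 li=∅ lo={g,m,s}
  B1 li={g,m,s} lo={g,m,s}
  B2 li={g,m,s} lo={g,m,s}
  B3 li={g,m,s} lo={g,m,s}
  B4 li={g,m} lo=∅
  B5 li={g,m,s} lo={g,m,s}

Conflict graph:
  a: {g,m,s}
  g: {a,i,m,q,s}
  i: {g,m,s}
  m: {a,g,i,q,s}
  q: {g,m,s}
  s: {a,g,i,m,q}

N(q) = ["g", "m", "s"]

Answer: ["g", "m", "s"]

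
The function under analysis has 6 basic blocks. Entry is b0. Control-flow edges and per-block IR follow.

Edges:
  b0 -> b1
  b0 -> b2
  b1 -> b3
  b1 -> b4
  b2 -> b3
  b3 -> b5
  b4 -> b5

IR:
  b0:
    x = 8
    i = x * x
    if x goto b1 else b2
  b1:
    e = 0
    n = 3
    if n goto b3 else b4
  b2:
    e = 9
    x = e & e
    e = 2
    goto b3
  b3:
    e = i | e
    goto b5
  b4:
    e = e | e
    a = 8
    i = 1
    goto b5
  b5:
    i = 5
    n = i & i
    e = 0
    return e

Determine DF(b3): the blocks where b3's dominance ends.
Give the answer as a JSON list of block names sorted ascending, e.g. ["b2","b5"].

Answer: ["b5"]

Derivation:
idom tree: b1←b0 b2←b0 b3←b0 b4←b1 b5←b0
Dom∩ at merges:
  b3: preds {b1,b2}: {b0,b1} ∩ {b0,b2} = {b0}; idom=b0
  b5: preds {b3,b4}: {b0,b3} ∩ {b0,b1,b4} = {b0}; idom=b0

DF walk-up:
  b3←b1: walk b1 to b0
  b3←b2: walk b2 to b0
  b5←b3: walk b3 to b0
  b5←b4: walk b4→b1 to b0
  DF(b0)=∅
  DF(b1)={b3,b5}
  DF(b2)={b3}
  DF(b3)={b5}
  DF(b4)={b5}
  DF(b5)=∅

DF(b3) = ["b5"]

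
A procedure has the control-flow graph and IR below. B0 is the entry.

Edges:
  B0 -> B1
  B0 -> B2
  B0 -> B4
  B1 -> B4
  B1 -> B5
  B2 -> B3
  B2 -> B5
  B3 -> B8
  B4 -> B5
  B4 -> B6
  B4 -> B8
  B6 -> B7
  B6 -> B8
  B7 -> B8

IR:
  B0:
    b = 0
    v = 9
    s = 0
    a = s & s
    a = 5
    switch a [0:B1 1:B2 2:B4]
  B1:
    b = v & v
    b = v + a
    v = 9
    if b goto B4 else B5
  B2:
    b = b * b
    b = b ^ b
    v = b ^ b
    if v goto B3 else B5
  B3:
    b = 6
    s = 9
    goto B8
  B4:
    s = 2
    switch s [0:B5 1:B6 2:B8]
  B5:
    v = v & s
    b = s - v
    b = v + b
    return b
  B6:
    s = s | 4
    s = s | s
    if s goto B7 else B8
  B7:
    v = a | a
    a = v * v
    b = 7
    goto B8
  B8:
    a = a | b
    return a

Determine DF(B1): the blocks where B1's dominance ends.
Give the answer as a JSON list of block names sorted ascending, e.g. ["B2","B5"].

idom tree: B1←B0 B2←B0 B3←B2 B4←B0 B5←B0 B6←B4 B7←B6 B8←B0
Join-block Dom:
  B4: preds {B0,B1}: {B0} ∩ {B0,B1} = {B0}; idom=B0
  B5: preds {B1,B2,B4}: {B0,B1} ∩ {B0,B2} ∩ {B0,B4} = {B0}; idom=B0
  B8: preds {B3,B4,B6,B7}: {B0,B2,B3} ∩ {B0,B4} ∩ {B0,B4,B6} ∩ {B0,B4,B6,B7} = {B0}; idom=B0

Frontier:
  join B4 pred B0: · stop@B0
  join B4 pred B1: B1 stop@B0
  join B5 pred B1: B1 stop@B0
  join B5 pred B2: B2 stop@B0
  join B5 pred B4: B4 stop@B0
  join B8 pred B3: B3→B2 stop@B0
  join B8 pred B4: B4 stop@B0
  join B8 pred B6: B6→B4 stop@B0
  join B8 pred B7: B7→B6→B4 stop@B0
  B0: DF=∅
  B1: DF={B4,B5}
  B2: DF={B5,B8}
  B3: DF={B8}
  B4: DF={B5,B8}
  B5: DF=∅
  B6: DF={B8}
  B7: DF={B8}
  B8: DF=∅

DF(B1) = ["B4", "B5"]

Answer: ["B4", "B5"]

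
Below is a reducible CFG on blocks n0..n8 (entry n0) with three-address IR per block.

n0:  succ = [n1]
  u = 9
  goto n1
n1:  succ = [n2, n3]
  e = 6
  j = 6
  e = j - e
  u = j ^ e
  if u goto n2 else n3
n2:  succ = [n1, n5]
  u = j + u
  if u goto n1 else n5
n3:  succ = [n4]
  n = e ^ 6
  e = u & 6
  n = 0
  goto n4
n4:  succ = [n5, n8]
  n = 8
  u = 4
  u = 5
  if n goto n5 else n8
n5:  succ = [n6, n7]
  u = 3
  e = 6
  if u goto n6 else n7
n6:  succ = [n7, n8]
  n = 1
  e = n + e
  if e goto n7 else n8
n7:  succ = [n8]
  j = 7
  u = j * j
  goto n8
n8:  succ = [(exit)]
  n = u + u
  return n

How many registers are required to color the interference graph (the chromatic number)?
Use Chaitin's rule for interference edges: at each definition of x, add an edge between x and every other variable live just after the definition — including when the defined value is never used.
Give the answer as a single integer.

Block summaries:
  n0 def {u} use ∅
  n1 def {e,j,u} use ∅
  n2 def {u} use {j,u}
  n3 def {e,n} use {e,u}
  n4 def {n,u} use ∅
  n5 def {e,u} use ∅
  n6 def {e,n} use {e}
  n7 def {j,u} use ∅
  n8 def {n} use {u}

Backward fixpoint:
  live n0: ∅→∅
  live n1: ∅→{e,j,u}
  live n2: {j,u}→∅
  live n3: {e,u}→∅
  live n4: ∅→{u}
  live n5: ∅→{e,u}
  live n6: {e,u}→{u}
  live n7: ∅→{u}
  live n8: {u}→∅

Interference:
  e↔{j,n,u}
  j↔{e,u}
  n↔{e,u}
  u↔{e,j,n}

Colouring:
  {e,j,u} pairwise interfere (3-clique) ⇒ χ ≥ 3
  3-colouring: r0={e}  r1={u}  r2={j,n}
  χ = 3

Answer: 3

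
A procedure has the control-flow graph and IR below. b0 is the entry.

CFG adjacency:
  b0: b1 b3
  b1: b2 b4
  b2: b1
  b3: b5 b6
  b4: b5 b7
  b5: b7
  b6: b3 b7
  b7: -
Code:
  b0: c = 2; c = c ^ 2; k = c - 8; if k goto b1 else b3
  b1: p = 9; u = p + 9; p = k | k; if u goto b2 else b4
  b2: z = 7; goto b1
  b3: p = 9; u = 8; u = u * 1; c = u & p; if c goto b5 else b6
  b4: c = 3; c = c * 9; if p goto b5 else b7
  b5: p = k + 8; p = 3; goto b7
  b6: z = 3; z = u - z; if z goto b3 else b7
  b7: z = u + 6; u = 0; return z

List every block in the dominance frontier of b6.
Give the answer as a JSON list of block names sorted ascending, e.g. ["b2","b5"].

idom tree: b1←b0 b2←b1 b3←b0 b4←b1 b5←b0 b6←b3 b7←b0
Dom∩ at merges:
  b1: preds {b0,b2}: {b0} ∩ {b0,b1,b2} = {b0}; idom=b0
  b3: preds {b0,b6}: {b0} ∩ {b0,b3,b6} = {b0}; idom=b0
  b5: preds {b3,b4}: {b0,b3} ∩ {b0,b1,b4} = {b0}; idom=b0
  b7: preds {b4,b5,b6}: {b0,b1,b4} ∩ {b0,b5} ∩ {b0,b3,b6} = {b0}; idom=b0

DF walk-up:
  join b1 pred b0: · stop@b0
  join b1 pred b2: b2→b1 stop@b0
  join b3 pred b0: · stop@b0
  join b3 pred b6: b6→b3 stop@b0
  join b5 pred b3: b3 stop@b0
  join b5 pred b4: b4→b1 stop@b0
  join b7 pred b4: b4→b1 stop@b0
  join b7 pred b5: b5 stop@b0
  join b7 pred b6: b6→b3 stop@b0
  DF(b0)=∅
  DF(b1)={b1,b5,b7}
  DF(b2)={b1}
  DF(b3)={b3,b5,b7}
  DF(b4)={b5,b7}
  DF(b5)={b7}
  DF(b6)={b3,b7}
  DF(b7)=∅

DF(b6) = ["b3", "b7"]

Answer: ["b3", "b7"]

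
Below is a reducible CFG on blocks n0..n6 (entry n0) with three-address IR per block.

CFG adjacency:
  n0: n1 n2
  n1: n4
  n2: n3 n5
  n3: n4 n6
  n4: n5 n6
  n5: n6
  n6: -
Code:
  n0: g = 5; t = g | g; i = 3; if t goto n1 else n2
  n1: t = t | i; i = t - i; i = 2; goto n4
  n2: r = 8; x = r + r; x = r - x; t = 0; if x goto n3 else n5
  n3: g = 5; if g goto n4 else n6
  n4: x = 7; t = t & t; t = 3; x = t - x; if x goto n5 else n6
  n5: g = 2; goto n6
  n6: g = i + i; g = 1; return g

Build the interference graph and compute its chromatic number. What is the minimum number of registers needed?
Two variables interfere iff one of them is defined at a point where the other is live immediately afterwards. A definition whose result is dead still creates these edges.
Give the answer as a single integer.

def/use:
  n0: def={g,i,t} ue=∅
  n1: def={i,t} ue={i,t}
  n2: def={r,t,x} ue=∅
  n3: def={g} ue=∅
  n4: def={t,x} ue={t}
  n5: def={g} ue=∅
  n6: def={g} ue={i}

Liveness:
  n0 li=∅ lo={i,t}
  n1 li={i,t} lo={i,t}
  n2 li={i} lo={i,t}
  n3 li={i,t} lo={i,t}
  n4 li={i,t} lo={i}
  n5 li={i} lo={i}
  n6 li={i} lo=∅

Interference:
  g↔{i,t}
  i↔{g,r,t,x}
  r↔{i,x}
  t↔{g,i,x}
  x↔{i,r,t}

Chromatic number:
  {g,i,t} pairwise interfere (3-clique) ⇒ χ ≥ 3
  assign g→R2 i→R0 r→R1 t→R1 x→R2 — no edge inside a register ⇒ χ ≤ 3
  χ = 3

Answer: 3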